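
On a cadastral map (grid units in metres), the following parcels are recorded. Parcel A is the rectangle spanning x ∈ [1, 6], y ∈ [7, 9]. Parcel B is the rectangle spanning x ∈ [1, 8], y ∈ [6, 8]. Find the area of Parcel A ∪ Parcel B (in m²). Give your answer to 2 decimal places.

By inclusion–exclusion:
Individual areas: |Parcel A| = 10, |Parcel B| = 14.
|Parcel A∩Parcel B|: x∈[1,6], y∈[7,8] → 5·1 = 5.
|Parcel A ∪ Parcel B| = 24 − 5 = 19.00.

19.00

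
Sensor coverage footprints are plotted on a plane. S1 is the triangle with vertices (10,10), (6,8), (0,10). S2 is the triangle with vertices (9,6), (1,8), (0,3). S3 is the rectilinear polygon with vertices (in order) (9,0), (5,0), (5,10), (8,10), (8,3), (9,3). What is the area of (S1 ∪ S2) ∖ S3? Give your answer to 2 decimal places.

|S1 ∪ S2| = 31.
|(S1 ∪ S2) ∩ S3| = 9.2083.
|(S1 ∪ S2) ∖ S3| = 31 − 9.2083 = 21.79.

21.79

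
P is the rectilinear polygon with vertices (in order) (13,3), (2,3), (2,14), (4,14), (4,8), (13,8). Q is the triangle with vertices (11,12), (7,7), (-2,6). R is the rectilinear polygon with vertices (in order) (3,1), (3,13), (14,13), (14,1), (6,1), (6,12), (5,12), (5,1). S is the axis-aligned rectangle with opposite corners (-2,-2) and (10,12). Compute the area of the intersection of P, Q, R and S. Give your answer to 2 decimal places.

4.66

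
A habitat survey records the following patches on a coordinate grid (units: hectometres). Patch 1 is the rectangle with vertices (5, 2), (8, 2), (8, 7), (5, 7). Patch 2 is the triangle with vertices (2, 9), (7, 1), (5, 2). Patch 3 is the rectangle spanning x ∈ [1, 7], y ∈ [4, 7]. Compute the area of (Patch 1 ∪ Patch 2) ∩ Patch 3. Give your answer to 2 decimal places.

The region (Patch 1 ∪ Patch 2) ∩ Patch 3 is the polygon with vertices (7,7), (7,4), (4.143,4), (2.857,7), (3.25,7), (5,4.2), (5,7).
By the shoelace formula its area is 8.05.

8.05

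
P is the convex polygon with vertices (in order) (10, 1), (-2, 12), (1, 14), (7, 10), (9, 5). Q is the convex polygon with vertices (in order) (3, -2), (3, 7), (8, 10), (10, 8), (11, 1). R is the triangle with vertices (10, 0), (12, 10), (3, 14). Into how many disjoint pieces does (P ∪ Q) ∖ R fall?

(P ∪ Q) ∖ R splits into 2 disjoint pieces (area 70.2958, area 1.0631).

2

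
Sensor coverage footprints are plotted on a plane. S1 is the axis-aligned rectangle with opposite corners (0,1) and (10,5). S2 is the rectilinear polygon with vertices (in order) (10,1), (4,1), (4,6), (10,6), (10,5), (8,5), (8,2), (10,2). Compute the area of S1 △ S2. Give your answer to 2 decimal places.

28.00

|S1| = 40, |S2| = 24, |S1∩S2| = 18.
|S1 △ S2| = |S1| + |S2| − 2·|S1∩S2| = 40 + 24 − 36 = 28.00.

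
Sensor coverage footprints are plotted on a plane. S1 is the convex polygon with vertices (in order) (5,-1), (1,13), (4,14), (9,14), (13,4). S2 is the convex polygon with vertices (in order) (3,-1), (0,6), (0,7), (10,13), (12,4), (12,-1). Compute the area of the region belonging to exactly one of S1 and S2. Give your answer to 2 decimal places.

|S1| = 110.5, |S2| = 118.5, |S1∩S2| = 80.0182.
|S1 △ S2| = |S1| + |S2| − 2·|S1∩S2| = 110.5 + 118.5 − 160.0364 = 68.96.

68.96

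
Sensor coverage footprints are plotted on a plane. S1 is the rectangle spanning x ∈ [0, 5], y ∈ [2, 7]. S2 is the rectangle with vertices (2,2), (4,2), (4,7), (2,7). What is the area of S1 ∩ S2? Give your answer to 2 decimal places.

10.00

|S1∩S2|: x∈[2,4], y∈[2,7] → 2·5 = 10.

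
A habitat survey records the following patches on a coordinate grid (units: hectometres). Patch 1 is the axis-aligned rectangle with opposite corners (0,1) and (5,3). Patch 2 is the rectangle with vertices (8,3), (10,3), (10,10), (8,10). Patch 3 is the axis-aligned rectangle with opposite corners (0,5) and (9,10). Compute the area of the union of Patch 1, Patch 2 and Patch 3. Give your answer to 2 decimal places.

64.00

By inclusion–exclusion:
Individual areas: |Patch 1| = 10, |Patch 2| = 14, |Patch 3| = 45.
|Patch 1∩Patch 2| = 0 (no overlap).
|Patch 1∩Patch 3| = 0 (no overlap).
|Patch 2∩Patch 3|: x∈[8,9], y∈[5,10] → 1·5 = 5.
|Patch 1∩Patch 2∩Patch 3| = 0.
|Patch 1 ∪ Patch 2 ∪ Patch 3| = 69 − 5 + 0 = 64.00.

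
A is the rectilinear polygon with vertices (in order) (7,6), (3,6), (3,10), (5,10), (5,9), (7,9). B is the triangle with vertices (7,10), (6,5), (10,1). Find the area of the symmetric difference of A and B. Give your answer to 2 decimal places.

|A| = 14, |B| = 12, |A∩B| = 1.5.
|A △ B| = |A| + |B| − 2·|A∩B| = 14 + 12 − 3 = 23.00.

23.00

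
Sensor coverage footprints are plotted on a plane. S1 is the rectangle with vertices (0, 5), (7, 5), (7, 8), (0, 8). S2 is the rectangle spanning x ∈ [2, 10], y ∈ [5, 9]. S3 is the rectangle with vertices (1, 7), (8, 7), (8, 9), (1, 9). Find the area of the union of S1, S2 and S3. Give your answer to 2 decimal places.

By inclusion–exclusion:
Individual areas: |S1| = 21, |S2| = 32, |S3| = 14.
|S1∩S2|: x∈[2,7], y∈[5,8] → 5·3 = 15.
|S1∩S3|: x∈[1,7], y∈[7,8] → 6·1 = 6.
|S2∩S3|: x∈[2,8], y∈[7,9] → 6·2 = 12.
|S1∩S2∩S3| = 5.
|S1 ∪ S2 ∪ S3| = 67 − 33 + 5 = 39.00.

39.00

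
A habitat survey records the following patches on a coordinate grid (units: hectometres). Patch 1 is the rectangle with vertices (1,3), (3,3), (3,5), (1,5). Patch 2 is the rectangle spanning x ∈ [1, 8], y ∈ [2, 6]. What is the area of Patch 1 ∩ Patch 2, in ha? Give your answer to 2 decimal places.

4.00

|Patch 1∩Patch 2|: x∈[1,3], y∈[3,5] → 2·2 = 4.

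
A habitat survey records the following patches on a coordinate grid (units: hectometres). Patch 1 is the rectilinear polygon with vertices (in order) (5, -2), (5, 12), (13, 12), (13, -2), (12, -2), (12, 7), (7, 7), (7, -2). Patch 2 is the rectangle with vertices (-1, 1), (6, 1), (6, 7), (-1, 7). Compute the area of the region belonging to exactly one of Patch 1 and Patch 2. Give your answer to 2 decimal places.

97.00

|Patch 1| = 67, |Patch 2| = 42, |Patch 1∩Patch 2| = 6.
|Patch 1 △ Patch 2| = |Patch 1| + |Patch 2| − 2·|Patch 1∩Patch 2| = 67 + 42 − 12 = 97.00.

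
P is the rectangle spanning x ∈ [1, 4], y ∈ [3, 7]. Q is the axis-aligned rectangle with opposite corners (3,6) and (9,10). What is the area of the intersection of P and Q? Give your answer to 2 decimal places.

|P∩Q|: x∈[3,4], y∈[6,7] → 1·1 = 1.

1.00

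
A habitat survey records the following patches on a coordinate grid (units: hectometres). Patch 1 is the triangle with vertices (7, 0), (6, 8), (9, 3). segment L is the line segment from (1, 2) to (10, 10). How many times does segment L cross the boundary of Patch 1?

The segment meets the boundary at (6.609,6.986), (6.175,6.6).

2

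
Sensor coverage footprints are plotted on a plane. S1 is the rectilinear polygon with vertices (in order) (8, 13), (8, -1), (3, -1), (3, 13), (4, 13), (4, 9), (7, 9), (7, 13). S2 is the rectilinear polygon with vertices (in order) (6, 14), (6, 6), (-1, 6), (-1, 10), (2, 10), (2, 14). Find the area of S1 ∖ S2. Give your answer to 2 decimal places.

|S1| = 58, |S1∩S2| = 13.
|S1 ∖ S2| = |S1| − |S1∩S2| = 58 − 13 = 45.00.

45.00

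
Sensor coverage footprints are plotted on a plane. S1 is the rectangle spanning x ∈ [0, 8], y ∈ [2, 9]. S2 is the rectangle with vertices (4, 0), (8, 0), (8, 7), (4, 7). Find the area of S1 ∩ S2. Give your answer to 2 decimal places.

20.00

|S1∩S2|: x∈[4,8], y∈[2,7] → 4·5 = 20.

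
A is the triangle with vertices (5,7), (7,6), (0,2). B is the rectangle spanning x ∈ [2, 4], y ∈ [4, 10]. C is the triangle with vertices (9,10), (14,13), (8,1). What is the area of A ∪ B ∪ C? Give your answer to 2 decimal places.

By inclusion–exclusion:
Individual areas: |A| = 7.5, |B| = 12, |C| = 21.
|A∩B| = 1.9286.
|A∩C| = 0.
|B∩C| = 0.
|A∩B∩C| = 0.
|A ∪ B ∪ C| = 40.5 − 1.9286 + 0 = 38.57.

38.57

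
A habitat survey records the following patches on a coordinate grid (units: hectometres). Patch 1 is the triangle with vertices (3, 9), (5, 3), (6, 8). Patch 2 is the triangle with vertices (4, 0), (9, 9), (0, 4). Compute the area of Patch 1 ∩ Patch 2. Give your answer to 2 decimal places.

3.61

The intersection is the polygon with vertices (5,3), (3.938,6.188), (5.85,7.25).
By the shoelace formula its area is 3.61.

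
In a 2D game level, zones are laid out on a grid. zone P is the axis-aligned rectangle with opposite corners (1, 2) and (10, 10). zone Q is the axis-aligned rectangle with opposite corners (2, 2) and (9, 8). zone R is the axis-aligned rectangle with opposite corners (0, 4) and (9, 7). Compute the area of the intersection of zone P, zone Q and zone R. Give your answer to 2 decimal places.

21.00

The intersection is the polygon with vertices (2,7), (9,7), (9,4), (2,4).
By the shoelace formula its area is 21.00.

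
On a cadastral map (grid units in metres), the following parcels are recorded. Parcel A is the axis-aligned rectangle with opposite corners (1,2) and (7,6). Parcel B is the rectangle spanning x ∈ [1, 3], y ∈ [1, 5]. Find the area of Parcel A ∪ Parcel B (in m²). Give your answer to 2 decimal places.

By inclusion–exclusion:
Individual areas: |Parcel A| = 24, |Parcel B| = 8.
|Parcel A∩Parcel B|: x∈[1,3], y∈[2,5] → 2·3 = 6.
|Parcel A ∪ Parcel B| = 32 − 6 = 26.00.

26.00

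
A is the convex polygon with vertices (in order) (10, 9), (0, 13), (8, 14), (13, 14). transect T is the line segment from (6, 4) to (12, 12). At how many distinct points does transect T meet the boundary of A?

2

The segment meets the boundary at (11,10.667), (9.808,9.077).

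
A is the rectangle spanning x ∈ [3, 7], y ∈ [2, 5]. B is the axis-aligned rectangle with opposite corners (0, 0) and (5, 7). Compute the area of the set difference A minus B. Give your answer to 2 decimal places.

|A∩B|: x∈[3,5], y∈[2,5] → 2·3 = 6.
|A| = 12.
|A ∖ B| = |A| − |A∩B| = 12 − 6 = 6.00.

6.00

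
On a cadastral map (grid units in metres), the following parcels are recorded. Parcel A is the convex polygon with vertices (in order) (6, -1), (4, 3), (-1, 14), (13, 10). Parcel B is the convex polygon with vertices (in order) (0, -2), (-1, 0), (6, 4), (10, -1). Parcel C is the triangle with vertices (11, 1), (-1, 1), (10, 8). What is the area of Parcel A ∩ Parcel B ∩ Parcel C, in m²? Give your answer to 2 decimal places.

7.02

The intersection is the polygon with vertices (6,4), (7.772,1.785), (7.273,1), (5,1), (4.056,2.889).
By the shoelace formula its area is 7.02.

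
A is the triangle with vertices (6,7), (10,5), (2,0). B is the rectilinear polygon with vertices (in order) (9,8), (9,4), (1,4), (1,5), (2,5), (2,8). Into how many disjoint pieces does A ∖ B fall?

2

A ∖ B splits into 2 disjoint pieces (area 0.5625, area 8.2286).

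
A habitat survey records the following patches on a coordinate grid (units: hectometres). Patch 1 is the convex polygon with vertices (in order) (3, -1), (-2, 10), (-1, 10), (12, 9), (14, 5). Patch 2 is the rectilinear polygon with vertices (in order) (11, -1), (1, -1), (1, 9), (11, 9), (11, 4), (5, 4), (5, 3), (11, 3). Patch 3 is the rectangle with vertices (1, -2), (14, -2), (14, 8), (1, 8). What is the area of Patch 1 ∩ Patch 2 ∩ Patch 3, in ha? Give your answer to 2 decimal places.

62.27

The intersection is the polygon with vertices (1,8), (11,8), (11,4), (5,4), (5,3), (10.333,3), (3,-1), (1,3.4).
By the shoelace formula its area is 62.27.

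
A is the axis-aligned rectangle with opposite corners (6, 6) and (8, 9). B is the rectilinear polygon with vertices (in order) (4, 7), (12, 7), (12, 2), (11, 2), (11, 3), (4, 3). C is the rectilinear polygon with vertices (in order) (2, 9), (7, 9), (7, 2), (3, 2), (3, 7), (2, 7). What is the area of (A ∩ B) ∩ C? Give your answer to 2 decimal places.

The region (A ∩ B) ∩ C is the polygon with vertices (6,6), (6,7), (7,7), (7,6).
By the shoelace formula its area is 1.00.

1.00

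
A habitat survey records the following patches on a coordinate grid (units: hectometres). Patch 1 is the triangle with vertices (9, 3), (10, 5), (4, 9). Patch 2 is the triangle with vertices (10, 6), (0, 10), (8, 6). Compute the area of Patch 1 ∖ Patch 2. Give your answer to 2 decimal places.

|Patch 1| = 8, |Patch 1∩Patch 2| = 1.5857.
|Patch 1 ∖ Patch 2| = |Patch 1| − |Patch 1∩Patch 2| = 8 − 1.5857 = 6.41.

6.41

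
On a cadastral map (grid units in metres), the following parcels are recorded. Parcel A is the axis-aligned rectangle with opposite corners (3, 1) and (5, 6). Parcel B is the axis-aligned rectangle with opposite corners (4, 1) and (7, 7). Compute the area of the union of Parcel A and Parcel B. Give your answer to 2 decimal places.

23.00

By inclusion–exclusion:
Individual areas: |Parcel A| = 10, |Parcel B| = 18.
|Parcel A∩Parcel B|: x∈[4,5], y∈[1,6] → 1·5 = 5.
|Parcel A ∪ Parcel B| = 28 − 5 = 23.00.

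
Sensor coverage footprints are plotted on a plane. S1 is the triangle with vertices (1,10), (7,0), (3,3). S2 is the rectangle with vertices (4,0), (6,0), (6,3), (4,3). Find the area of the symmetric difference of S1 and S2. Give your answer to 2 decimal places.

|S1| = 11, |S2| = 6, |S1∩S2| = 2.4667.
|S1 △ S2| = |S1| + |S2| − 2·|S1∩S2| = 11 + 6 − 4.9333 = 12.07.

12.07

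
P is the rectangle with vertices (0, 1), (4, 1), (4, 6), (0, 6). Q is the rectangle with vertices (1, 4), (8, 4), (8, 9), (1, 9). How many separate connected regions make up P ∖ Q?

1

P ∖ Q is a single connected region.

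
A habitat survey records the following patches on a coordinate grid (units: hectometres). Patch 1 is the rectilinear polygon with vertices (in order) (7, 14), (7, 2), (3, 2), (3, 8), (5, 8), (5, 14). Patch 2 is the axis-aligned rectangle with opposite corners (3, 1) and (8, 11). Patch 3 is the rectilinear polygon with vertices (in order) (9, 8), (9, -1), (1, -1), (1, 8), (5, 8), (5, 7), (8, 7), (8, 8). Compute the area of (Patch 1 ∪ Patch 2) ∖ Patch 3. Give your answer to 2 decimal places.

24.00

|Patch 1 ∪ Patch 2| = 56.
|(Patch 1 ∪ Patch 2) ∩ Patch 3| = 32.
|(Patch 1 ∪ Patch 2) ∖ Patch 3| = 56 − 32 = 24.00.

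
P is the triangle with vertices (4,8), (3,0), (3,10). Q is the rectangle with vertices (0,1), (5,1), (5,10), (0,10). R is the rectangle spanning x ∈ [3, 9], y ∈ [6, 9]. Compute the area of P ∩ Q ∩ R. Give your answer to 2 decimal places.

2.50

The intersection is the polygon with vertices (3,9), (3.5,9), (4,8), (3.75,6), (3,6).
By the shoelace formula its area is 2.50.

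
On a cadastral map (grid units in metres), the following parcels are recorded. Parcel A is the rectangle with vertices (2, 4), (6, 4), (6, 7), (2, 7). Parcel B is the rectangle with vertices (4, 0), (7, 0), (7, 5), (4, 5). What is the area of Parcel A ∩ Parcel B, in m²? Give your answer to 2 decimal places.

2.00

|Parcel A∩Parcel B|: x∈[4,6], y∈[4,5] → 2·1 = 2.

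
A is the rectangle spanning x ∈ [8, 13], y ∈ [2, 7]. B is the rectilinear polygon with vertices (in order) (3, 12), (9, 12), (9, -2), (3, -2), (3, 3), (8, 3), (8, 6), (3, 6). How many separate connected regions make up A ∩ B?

1

A ∩ B is a single connected region.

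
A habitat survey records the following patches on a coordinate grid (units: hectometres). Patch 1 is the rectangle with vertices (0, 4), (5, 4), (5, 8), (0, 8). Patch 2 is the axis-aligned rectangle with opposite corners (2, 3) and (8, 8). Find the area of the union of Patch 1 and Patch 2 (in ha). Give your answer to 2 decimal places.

By inclusion–exclusion:
Individual areas: |Patch 1| = 20, |Patch 2| = 30.
|Patch 1∩Patch 2|: x∈[2,5], y∈[4,8] → 3·4 = 12.
|Patch 1 ∪ Patch 2| = 50 − 12 = 38.00.

38.00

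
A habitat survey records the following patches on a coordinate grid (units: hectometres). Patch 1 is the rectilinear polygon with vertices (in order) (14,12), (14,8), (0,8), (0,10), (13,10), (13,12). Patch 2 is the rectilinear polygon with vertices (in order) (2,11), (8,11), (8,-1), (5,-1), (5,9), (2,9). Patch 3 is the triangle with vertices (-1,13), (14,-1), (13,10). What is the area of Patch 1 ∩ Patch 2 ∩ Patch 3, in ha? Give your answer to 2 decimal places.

8.25

The intersection is the polygon with vertices (5,9), (3.286,9), (2.214,10), (8,10), (8,8), (5,8).
By the shoelace formula its area is 8.25.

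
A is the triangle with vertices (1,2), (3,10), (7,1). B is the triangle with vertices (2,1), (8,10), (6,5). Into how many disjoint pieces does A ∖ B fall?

A ∖ B splits into 2 disjoint pieces (area 15.625, area 6.8681).

2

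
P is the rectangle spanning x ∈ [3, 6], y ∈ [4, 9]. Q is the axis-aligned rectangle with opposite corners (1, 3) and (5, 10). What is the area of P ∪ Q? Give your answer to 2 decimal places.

By inclusion–exclusion:
Individual areas: |P| = 15, |Q| = 28.
|P∩Q|: x∈[3,5], y∈[4,9] → 2·5 = 10.
|P ∪ Q| = 43 − 10 = 33.00.

33.00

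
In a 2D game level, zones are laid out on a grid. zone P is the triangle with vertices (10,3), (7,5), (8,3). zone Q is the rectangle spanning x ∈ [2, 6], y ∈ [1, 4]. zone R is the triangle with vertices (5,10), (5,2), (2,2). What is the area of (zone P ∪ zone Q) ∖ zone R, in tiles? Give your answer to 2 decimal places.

8.75

|zone P ∪ zone Q| = 14.
|(zone P ∪ zone Q) ∩ zone R| = 5.25.
|(zone P ∪ zone Q) ∖ zone R| = 14 − 5.25 = 8.75.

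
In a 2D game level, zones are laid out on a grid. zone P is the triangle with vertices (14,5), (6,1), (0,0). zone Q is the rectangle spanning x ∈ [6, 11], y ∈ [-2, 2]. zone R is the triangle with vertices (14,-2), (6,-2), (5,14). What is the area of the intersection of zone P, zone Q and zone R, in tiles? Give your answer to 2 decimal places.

1.00

The intersection is the polygon with vertices (6,2), (8,2), (6,1).
By the shoelace formula its area is 1.00.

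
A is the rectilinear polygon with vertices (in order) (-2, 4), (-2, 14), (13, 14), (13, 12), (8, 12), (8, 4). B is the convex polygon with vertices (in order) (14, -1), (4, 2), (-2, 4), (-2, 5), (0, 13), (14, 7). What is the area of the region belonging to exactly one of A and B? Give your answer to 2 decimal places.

|A| = 110, |B| = 135, |A∩B| = 68.2857.
|A △ B| = |A| + |B| − 2·|A∩B| = 110 + 135 − 136.5714 = 108.43.

108.43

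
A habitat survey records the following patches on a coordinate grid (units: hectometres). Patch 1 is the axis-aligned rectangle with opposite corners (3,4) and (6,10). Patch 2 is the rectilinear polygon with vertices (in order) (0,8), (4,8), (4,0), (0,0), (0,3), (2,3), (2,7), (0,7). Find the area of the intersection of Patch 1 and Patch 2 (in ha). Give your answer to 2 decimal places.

The intersection is the polygon with vertices (3,4), (3,8), (4,8), (4,4).
By the shoelace formula its area is 4.00.

4.00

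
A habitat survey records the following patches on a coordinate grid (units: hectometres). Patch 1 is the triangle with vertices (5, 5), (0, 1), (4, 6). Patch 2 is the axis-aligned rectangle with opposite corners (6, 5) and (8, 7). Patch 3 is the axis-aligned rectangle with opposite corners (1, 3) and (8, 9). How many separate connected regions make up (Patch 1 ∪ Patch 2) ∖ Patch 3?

1

(Patch 1 ∪ Patch 2) ∖ Patch 3 is a single connected region.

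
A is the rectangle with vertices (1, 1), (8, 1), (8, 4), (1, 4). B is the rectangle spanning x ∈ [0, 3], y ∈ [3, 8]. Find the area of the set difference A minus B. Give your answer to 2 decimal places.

19.00

|A∩B|: x∈[1,3], y∈[3,4] → 2·1 = 2.
|A| = 21.
|A ∖ B| = |A| − |A∩B| = 21 − 2 = 19.00.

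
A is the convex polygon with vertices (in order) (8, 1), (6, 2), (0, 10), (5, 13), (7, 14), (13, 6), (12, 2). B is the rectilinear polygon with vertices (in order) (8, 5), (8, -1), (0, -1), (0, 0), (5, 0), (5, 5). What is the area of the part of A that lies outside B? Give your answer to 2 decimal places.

86.17

|A| = 95.5, |A∩B| = 9.3333.
|A ∖ B| = |A| − |A∩B| = 95.5 − 9.3333 = 86.17.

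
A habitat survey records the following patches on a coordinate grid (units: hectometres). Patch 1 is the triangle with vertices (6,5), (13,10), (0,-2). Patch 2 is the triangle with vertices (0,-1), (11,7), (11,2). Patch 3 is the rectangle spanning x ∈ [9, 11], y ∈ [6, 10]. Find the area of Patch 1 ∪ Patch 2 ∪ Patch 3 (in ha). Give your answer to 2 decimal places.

41.85

By inclusion–exclusion:
Individual areas: |Patch 1| = 9.5, |Patch 2| = 27.5, |Patch 3| = 8.
|Patch 1∩Patch 2| = 1.2061.
|Patch 1∩Patch 3| = 1.2527.
|Patch 2∩Patch 3| = 0.6875.
|Patch 1∩Patch 2∩Patch 3| = 0.
|Patch 1 ∪ Patch 2 ∪ Patch 3| = 45 − 3.1464 + 0 = 41.85.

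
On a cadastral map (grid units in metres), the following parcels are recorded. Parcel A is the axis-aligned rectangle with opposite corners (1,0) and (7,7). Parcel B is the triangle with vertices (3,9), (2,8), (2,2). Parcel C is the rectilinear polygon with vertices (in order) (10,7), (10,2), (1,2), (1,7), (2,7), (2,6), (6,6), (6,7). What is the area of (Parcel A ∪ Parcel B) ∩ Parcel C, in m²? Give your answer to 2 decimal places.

The region (Parcel A ∪ Parcel B) ∩ Parcel C is the polygon with vertices (7,2), (1,2), (1,7), (2,7), (2,6), (6,6), (6,7), (7,7).
By the shoelace formula its area is 26.00.

26.00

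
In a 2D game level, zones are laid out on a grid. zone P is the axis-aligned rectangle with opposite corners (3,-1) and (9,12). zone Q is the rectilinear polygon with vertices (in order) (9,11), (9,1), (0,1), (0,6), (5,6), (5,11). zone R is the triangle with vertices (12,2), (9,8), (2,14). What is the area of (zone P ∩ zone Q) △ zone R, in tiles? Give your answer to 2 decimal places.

|zone P ∩ zone Q| = 50.
|(zone P ∩ zone Q) ∩ zone R| = 6.75.
|(zone P ∩ zone Q) △ zone R| = 50 + 12 − 13.5 = 48.50.

48.50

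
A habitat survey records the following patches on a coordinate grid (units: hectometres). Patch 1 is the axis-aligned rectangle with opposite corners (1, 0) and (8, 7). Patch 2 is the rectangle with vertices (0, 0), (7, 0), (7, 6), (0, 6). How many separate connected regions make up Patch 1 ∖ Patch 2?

1

Patch 1 ∖ Patch 2 is a single connected region.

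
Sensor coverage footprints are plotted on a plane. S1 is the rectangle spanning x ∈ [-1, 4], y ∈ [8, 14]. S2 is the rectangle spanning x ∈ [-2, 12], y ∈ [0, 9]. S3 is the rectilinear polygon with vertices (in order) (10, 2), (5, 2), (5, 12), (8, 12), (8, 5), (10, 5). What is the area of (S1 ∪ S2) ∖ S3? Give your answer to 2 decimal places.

|S1 ∪ S2| = 151.
|(S1 ∪ S2) ∩ S3| = 27.
|(S1 ∪ S2) ∖ S3| = 151 − 27 = 124.00.

124.00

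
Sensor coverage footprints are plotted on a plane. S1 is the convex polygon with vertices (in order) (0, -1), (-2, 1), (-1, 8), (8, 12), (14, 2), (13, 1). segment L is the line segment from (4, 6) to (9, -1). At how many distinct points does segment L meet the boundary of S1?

The segment meets the boundary at (8.109,0.248).

1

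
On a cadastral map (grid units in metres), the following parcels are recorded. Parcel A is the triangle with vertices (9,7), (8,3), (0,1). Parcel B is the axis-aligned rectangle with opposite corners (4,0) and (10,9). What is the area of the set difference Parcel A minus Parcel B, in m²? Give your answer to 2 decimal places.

|Parcel A| = 15, |Parcel A∩Parcel B| = 11.6667.
|Parcel A ∖ Parcel B| = |Parcel A| − |Parcel A∩Parcel B| = 15 − 11.6667 = 3.33.

3.33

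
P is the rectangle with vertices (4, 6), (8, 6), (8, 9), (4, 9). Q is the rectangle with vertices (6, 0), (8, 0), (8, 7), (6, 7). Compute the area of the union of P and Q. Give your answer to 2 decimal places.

By inclusion–exclusion:
Individual areas: |P| = 12, |Q| = 14.
|P∩Q|: x∈[6,8], y∈[6,7] → 2·1 = 2.
|P ∪ Q| = 26 − 2 = 24.00.

24.00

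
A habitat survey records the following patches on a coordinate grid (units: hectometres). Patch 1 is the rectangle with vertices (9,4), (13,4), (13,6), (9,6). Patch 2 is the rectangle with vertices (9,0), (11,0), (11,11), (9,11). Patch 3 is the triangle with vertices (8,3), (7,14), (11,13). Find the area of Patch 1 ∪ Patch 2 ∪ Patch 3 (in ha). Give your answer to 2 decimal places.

44.23

By inclusion–exclusion:
Individual areas: |Patch 1| = 8, |Patch 2| = 22, |Patch 3| = 21.5.
|Patch 1∩Patch 2|: x∈[9,11], y∈[4,6] → 2·2 = 4.
|Patch 1∩Patch 3| = 0.
|Patch 2∩Patch 3| = 3.2667.
|Patch 1∩Patch 2∩Patch 3| = 0.
|Patch 1 ∪ Patch 2 ∪ Patch 3| = 51.5 − 7.2667 + 0 = 44.23.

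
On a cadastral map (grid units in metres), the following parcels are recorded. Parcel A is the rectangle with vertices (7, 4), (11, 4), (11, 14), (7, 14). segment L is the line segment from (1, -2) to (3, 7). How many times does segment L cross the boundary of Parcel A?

0

The segment lies entirely outside Parcel A and never meets its boundary.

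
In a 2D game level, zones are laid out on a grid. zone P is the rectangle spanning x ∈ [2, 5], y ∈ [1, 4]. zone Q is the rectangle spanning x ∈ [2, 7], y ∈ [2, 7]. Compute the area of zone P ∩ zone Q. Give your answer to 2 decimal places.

6.00

|zone P∩zone Q|: x∈[2,5], y∈[2,4] → 3·2 = 6.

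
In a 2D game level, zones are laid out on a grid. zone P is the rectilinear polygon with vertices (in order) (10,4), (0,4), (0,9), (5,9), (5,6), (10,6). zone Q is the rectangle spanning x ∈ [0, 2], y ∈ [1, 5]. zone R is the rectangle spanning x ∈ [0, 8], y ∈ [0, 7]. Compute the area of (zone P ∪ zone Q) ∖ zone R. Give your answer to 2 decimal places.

|zone P ∪ zone Q| = 41.
|(zone P ∪ zone Q) ∩ zone R| = 27.
|(zone P ∪ zone Q) ∖ zone R| = 41 − 27 = 14.00.

14.00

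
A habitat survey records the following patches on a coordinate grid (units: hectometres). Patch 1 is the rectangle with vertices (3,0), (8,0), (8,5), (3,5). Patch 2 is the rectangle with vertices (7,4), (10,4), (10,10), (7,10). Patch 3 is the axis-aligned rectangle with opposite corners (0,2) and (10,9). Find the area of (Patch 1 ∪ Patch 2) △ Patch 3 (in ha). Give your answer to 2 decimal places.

54.00

|Patch 1 ∪ Patch 2| = 42.
|(Patch 1 ∪ Patch 2) ∩ Patch 3| = 29.
|(Patch 1 ∪ Patch 2) △ Patch 3| = 42 + 70 − 58 = 54.00.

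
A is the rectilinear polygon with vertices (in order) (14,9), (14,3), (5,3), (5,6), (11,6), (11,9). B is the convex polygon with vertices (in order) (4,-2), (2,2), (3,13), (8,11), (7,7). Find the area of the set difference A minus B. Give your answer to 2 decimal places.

|A| = 36, |A∩B| = 3.5.
|A ∖ B| = |A| − |A∩B| = 36 − 3.5 = 32.50.

32.50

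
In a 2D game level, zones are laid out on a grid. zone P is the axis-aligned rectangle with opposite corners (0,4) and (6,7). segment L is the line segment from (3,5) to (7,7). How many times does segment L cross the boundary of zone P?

1

The segment meets the boundary at (6,6.5).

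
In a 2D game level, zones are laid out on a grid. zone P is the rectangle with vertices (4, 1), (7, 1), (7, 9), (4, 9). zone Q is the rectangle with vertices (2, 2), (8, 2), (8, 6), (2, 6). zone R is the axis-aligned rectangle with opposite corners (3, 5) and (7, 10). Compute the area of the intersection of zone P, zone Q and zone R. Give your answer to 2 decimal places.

The intersection is the polygon with vertices (4,6), (7,6), (7,5), (4,5).
By the shoelace formula its area is 3.00.

3.00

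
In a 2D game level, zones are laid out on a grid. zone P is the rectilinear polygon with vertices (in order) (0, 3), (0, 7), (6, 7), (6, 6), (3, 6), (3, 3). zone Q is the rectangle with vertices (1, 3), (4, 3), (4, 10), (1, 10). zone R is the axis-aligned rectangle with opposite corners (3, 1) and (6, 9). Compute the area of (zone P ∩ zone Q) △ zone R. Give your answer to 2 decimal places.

|zone P ∩ zone Q| = 9.
|(zone P ∩ zone Q) ∩ zone R| = 1.
|(zone P ∩ zone Q) △ zone R| = 9 + 24 − 2 = 31.00.

31.00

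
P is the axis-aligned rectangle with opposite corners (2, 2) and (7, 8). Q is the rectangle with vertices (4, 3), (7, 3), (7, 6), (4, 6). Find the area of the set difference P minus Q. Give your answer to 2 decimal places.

|P∩Q|: x∈[4,7], y∈[3,6] → 3·3 = 9.
|P| = 30.
|P ∖ Q| = |P| − |P∩Q| = 30 − 9 = 21.00.

21.00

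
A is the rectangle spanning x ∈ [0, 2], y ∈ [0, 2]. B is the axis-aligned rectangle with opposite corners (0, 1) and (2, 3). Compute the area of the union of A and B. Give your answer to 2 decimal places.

By inclusion–exclusion:
Individual areas: |A| = 4, |B| = 4.
|A∩B|: x∈[0,2], y∈[1,2] → 2·1 = 2.
|A ∪ B| = 8 − 2 = 6.00.

6.00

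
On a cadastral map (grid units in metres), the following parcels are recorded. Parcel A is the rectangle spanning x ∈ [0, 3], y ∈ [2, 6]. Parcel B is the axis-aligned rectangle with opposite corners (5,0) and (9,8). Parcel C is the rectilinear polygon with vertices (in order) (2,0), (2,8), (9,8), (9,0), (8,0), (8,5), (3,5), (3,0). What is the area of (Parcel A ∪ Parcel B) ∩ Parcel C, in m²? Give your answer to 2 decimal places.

|Parcel A ∪ Parcel B| = 44.
|(Parcel A ∪ Parcel B) ∩ Parcel C| = 21.00.

21.00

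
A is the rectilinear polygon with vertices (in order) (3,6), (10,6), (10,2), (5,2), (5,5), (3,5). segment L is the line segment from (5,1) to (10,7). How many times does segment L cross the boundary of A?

The segment meets the boundary at (9.167,6), (5.833,2).

2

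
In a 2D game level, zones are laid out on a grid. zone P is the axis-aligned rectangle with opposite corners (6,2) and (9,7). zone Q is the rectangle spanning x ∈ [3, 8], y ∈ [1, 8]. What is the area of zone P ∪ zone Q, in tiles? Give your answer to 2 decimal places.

40.00

By inclusion–exclusion:
Individual areas: |zone P| = 15, |zone Q| = 35.
|zone P∩zone Q|: x∈[6,8], y∈[2,7] → 2·5 = 10.
|zone P ∪ zone Q| = 50 − 10 = 40.00.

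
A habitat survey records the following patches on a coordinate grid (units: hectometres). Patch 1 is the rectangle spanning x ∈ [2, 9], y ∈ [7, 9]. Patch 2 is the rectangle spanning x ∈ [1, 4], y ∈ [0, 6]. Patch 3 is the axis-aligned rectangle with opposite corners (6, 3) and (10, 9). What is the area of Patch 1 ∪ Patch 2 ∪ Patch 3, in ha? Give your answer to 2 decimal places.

By inclusion–exclusion:
Individual areas: |Patch 1| = 14, |Patch 2| = 18, |Patch 3| = 24.
|Patch 1∩Patch 2| = 0 (no overlap).
|Patch 1∩Patch 3|: x∈[6,9], y∈[7,9] → 3·2 = 6.
|Patch 2∩Patch 3| = 0 (no overlap).
|Patch 1∩Patch 2∩Patch 3| = 0.
|Patch 1 ∪ Patch 2 ∪ Patch 3| = 56 − 6 + 0 = 50.00.

50.00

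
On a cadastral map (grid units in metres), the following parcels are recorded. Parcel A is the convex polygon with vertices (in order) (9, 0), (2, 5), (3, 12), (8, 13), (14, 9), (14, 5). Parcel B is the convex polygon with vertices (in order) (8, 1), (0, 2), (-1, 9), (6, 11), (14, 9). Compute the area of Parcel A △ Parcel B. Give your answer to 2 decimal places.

64.01

|Parcel A| = 107, |Parcel B| = 102.5, |Parcel A∩Parcel B| = 72.7453.
|Parcel A △ Parcel B| = |Parcel A| + |Parcel B| − 2·|Parcel A∩Parcel B| = 107 + 102.5 − 145.4907 = 64.01.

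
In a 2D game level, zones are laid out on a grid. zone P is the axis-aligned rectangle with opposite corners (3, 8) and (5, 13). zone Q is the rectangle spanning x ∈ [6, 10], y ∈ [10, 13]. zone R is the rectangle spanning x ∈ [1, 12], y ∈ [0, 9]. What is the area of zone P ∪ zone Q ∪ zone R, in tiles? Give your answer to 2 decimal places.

119.00

By inclusion–exclusion:
Individual areas: |zone P| = 10, |zone Q| = 12, |zone R| = 99.
|zone P∩zone Q| = 0 (no overlap).
|zone P∩zone R|: x∈[3,5], y∈[8,9] → 2·1 = 2.
|zone Q∩zone R| = 0 (no overlap).
|zone P∩zone Q∩zone R| = 0.
|zone P ∪ zone Q ∪ zone R| = 121 − 2 + 0 = 119.00.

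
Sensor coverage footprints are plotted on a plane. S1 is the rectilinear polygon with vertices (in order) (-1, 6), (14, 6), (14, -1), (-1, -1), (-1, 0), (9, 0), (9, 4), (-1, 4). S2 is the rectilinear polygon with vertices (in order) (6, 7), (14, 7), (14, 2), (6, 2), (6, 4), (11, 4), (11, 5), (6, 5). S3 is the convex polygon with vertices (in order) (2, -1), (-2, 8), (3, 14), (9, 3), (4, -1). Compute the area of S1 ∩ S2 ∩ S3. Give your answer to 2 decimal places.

1.64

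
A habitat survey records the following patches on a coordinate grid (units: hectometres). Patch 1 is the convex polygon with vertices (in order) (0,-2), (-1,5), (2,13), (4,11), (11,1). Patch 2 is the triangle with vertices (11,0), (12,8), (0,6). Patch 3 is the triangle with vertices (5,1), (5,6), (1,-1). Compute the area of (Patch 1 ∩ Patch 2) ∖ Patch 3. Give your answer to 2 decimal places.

|Patch 1 ∩ Patch 2| = 27.8367.
|(Patch 1 ∩ Patch 2) ∩ Patch 3| = 1.6202.
|(Patch 1 ∩ Patch 2) ∖ Patch 3| = 27.8367 − 1.6202 = 26.22.

26.22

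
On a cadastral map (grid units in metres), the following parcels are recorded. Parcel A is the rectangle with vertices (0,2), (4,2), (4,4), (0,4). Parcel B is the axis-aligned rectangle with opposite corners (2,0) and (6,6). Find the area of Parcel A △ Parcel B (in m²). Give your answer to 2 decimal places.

|Parcel A∩Parcel B|: x∈[2,4], y∈[2,4] → 2·2 = 4.
|Parcel A △ Parcel B| = |Parcel A| + |Parcel B| − 2·|Parcel A∩Parcel B| = 8 + 24 − 8 = 24.00.

24.00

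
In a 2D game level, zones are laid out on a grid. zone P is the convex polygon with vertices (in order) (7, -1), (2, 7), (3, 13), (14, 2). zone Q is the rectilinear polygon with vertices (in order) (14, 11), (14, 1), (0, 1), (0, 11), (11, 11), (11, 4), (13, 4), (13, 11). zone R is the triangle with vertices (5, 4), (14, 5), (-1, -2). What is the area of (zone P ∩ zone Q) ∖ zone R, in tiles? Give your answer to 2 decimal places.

52.13

|zone P ∩ zone Q| = 65.25.
|(zone P ∩ zone Q) ∩ zone R| = 13.1203.
|(zone P ∩ zone Q) ∖ zone R| = 65.25 − 13.1203 = 52.13.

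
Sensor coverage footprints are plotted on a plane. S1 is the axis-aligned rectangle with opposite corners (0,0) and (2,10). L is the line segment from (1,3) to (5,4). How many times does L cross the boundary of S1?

The segment meets the boundary at (2,3.25).

1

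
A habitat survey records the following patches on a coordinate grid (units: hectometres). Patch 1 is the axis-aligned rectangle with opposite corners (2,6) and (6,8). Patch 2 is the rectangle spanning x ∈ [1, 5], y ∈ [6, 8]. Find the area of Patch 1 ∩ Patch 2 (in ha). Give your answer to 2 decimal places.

|Patch 1∩Patch 2|: x∈[2,5], y∈[6,8] → 3·2 = 6.

6.00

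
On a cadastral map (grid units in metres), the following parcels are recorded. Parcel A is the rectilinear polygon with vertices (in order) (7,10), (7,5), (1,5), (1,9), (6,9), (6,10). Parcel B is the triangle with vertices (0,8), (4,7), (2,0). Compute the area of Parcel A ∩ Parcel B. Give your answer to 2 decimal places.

The intersection is the polygon with vertices (1,5), (1,7.75), (4,7), (3.429,5).
By the shoelace formula its area is 6.55.

6.55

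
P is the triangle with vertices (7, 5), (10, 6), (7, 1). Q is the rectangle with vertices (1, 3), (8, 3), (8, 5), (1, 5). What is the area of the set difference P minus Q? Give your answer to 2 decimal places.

4.00

|P| = 6, |P∩Q| = 2.
|P ∖ Q| = |P| − |P∩Q| = 6 − 2 = 4.00.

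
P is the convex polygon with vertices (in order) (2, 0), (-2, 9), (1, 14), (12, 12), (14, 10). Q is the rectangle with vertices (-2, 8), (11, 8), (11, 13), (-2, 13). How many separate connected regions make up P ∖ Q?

P ∖ Q splits into 2 disjoint pieces (area 60.3131, area 3.05).

2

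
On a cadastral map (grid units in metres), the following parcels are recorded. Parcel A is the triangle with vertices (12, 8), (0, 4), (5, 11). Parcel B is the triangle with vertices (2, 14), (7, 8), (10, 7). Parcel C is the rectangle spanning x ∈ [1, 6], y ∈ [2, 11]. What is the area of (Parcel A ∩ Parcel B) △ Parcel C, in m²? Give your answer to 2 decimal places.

47.81

|Parcel A ∩ Parcel B| = 4.9119.
|(Parcel A ∩ Parcel B) ∩ Parcel C| = 1.0492.
|(Parcel A ∩ Parcel B) △ Parcel C| = 4.9119 + 45 − 2.0985 = 47.81.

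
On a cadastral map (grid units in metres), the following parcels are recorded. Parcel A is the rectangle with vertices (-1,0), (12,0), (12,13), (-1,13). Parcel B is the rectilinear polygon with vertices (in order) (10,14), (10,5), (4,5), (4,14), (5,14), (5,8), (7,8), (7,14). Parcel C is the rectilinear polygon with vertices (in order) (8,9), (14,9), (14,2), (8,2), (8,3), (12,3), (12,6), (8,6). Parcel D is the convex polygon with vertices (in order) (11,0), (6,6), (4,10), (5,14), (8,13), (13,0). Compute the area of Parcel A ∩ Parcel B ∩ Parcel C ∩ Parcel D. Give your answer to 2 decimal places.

5.72

The intersection is the polygon with vertices (8,6), (8,9), (9.539,9), (10,7.8), (10,6).
By the shoelace formula its area is 5.72.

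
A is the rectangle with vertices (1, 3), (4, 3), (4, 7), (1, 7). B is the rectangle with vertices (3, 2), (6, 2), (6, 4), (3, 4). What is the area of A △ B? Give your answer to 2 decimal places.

16.00

|A∩B|: x∈[3,4], y∈[3,4] → 1·1 = 1.
|A △ B| = |A| + |B| − 2·|A∩B| = 12 + 6 − 2 = 16.00.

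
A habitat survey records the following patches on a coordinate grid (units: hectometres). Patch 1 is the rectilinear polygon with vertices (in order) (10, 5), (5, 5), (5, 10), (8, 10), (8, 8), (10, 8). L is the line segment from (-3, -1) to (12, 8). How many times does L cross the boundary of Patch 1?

The segment meets the boundary at (10,6.8), (7,5).

2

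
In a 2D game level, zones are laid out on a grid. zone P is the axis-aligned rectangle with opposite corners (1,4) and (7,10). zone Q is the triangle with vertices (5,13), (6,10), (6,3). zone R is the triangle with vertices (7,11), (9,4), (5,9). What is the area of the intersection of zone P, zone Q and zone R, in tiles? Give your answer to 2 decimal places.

0.94

The intersection is the polygon with vertices (6,7.75), (5.457,8.429), (5.364,9.364), (6,10).
By the shoelace formula its area is 0.94.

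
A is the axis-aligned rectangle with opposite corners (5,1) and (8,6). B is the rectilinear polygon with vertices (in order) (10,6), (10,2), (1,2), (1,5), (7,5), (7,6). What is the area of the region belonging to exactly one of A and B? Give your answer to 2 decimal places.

25.00

|A| = 15, |B| = 30, |A∩B| = 10.
|A △ B| = |A| + |B| − 2·|A∩B| = 15 + 30 − 20 = 25.00.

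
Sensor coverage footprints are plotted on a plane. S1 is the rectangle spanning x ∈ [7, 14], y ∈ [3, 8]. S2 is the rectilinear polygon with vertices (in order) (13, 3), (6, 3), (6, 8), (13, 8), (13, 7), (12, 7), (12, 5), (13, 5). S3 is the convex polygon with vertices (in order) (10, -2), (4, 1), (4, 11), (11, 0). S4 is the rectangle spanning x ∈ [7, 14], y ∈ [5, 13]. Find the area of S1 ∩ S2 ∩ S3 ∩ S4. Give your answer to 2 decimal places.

The intersection is the polygon with vertices (7,6.286), (7.818,5), (7,5).
By the shoelace formula its area is 0.53.

0.53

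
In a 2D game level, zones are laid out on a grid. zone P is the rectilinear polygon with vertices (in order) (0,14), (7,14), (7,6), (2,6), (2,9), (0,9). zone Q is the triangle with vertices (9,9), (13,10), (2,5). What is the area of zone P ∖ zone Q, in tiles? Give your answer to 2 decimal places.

|zone P| = 50, |zone P∩zone Q| = 1.236.
|zone P ∖ zone Q| = |zone P| − |zone P∩zone Q| = 50 − 1.236 = 48.76.

48.76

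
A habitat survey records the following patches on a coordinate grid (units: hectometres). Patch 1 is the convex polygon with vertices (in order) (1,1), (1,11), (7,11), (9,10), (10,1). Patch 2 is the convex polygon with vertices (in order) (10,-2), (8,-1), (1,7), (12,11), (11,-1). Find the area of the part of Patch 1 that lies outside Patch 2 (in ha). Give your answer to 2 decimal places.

35.11

|Patch 1| = 83.5, |Patch 1∩Patch 2| = 48.3859.
|Patch 1 ∖ Patch 2| = |Patch 1| − |Patch 1∩Patch 2| = 83.5 − 48.3859 = 35.11.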